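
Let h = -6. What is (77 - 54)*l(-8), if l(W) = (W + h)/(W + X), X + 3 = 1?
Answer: 161/5 ≈ 32.200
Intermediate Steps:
X = -2 (X = -3 + 1 = -2)
l(W) = (-6 + W)/(-2 + W) (l(W) = (W - 6)/(W - 2) = (-6 + W)/(-2 + W))
(77 - 54)*l(-8) = (77 - 54)*((-6 - 8)/(-2 - 8)) = 23*(-14/(-10)) = 23*(-⅒*(-14)) = 23*(7/5) = 161/5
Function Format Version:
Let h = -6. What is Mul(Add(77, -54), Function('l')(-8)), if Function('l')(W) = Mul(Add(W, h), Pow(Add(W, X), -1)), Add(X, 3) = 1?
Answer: Rational(161, 5) ≈ 32.200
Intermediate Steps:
X = -2 (X = Add(-3, 1) = -2)
Function('l')(W) = Mul(Pow(Add(-2, W), -1), Add(-6, W)) (Function('l')(W) = Mul(Add(W, -6), Pow(Add(W, -2), -1)) = Mul(Add(-6, W), Pow(Add(-2, W), -1)) = Mul(Pow(Add(-2, W), -1), Add(-6, W)))
Mul(Add(77, -54), Function('l')(-8)) = Mul(Add(77, -54), Mul(Pow(Add(-2, -8), -1), Add(-6, -8))) = Mul(23, Mul(Pow(-10, -1), -14)) = Mul(23, Mul(Rational(-1, 10), -14)) = Mul(23, Rational(7, 5)) = Rational(161, 5)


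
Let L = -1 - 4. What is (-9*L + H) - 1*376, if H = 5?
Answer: -326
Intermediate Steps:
L = -5
(-9*L + H) - 1*376 = (-9*(-5) + 5) - 1*376 = (45 + 5) - 376 = 50 - 376 = -326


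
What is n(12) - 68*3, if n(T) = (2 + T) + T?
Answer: -178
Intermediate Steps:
n(T) = 2 + 2*T
n(12) - 68*3 = (2 + 2*12) - 68*3 = (2 + 24) - 204 = 26 - 204 = -178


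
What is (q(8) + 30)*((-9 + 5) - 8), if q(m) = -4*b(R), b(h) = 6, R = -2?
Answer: -72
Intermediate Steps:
q(m) = -24 (q(m) = -4*6 = -24)
(q(8) + 30)*((-9 + 5) - 8) = (-24 + 30)*((-9 + 5) - 8) = 6*(-4 - 8) = 6*(-12) = -72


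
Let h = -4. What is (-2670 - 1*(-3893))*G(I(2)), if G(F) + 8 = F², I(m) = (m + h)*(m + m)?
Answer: 68488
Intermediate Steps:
I(m) = 2*m*(-4 + m) (I(m) = (m - 4)*(m + m) = (-4 + m)*(2*m) = 2*m*(-4 + m))
G(F) = -8 + F²
(-2670 - 1*(-3893))*G(I(2)) = (-2670 - 1*(-3893))*(-8 + (2*2*(-4 + 2))²) = (-2670 + 3893)*(-8 + (2*2*(-2))²) = 1223*(-8 + (-8)²) = 1223*(-8 + 64) = 1223*56 = 68488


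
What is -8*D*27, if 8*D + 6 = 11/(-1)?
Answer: 459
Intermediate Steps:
D = -17/8 (D = -3/4 + (11/(-1))/8 = -3/4 + (11*(-1))/8 = -3/4 + (1/8)*(-11) = -3/4 - 11/8 = -17/8 ≈ -2.1250)
-8*D*27 = -8*(-17/8)*27 = 17*27 = 459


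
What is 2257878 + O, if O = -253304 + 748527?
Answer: 2753101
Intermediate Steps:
O = 495223
2257878 + O = 2257878 + 495223 = 2753101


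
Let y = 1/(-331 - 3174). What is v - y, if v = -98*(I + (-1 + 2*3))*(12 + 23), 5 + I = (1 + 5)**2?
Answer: -432797399/3505 ≈ -1.2348e+5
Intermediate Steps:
I = 31 (I = -5 + (1 + 5)**2 = -5 + 6**2 = -5 + 36 = 31)
y = -1/3505 (y = 1/(-3505) = -1/3505 ≈ -0.00028531)
v = -123480 (v = -98*(31 + (-1 + 2*3))*(12 + 23) = -98*(31 + (-1 + 6))*35 = -98*(31 + 5)*35 = -3528*35 = -98*1260 = -123480)
v - y = -123480 - 1*(-1/3505) = -123480 + 1/3505 = -432797399/3505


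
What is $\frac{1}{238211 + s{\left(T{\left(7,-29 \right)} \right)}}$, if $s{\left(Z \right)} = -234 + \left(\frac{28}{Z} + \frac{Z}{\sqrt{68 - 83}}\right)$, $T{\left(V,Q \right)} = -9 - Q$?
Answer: $\frac{4462095}{1061882229248} + \frac{25 i \sqrt{15}}{1061882229248} \approx 4.2021 \cdot 10^{-6} + 9.1182 \cdot 10^{-11} i$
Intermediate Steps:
$s{\left(Z \right)} = -234 + \frac{28}{Z} - \frac{i Z \sqrt{15}}{15}$ ($s{\left(Z \right)} = -234 + \left(\frac{28}{Z} + \frac{Z}{\sqrt{-15}}\right) = -234 + \left(\frac{28}{Z} + \frac{Z}{i \sqrt{15}}\right) = -234 + \left(\frac{28}{Z} + Z \left(- \frac{i \sqrt{15}}{15}\right)\right) = -234 - \left(- \frac{28}{Z} + \frac{i Z \sqrt{15}}{15}\right) = -234 + \frac{28}{Z} - \frac{i Z \sqrt{15}}{15}$)
$\frac{1}{238211 + s{\left(T{\left(7,-29 \right)} \right)}} = \frac{1}{238211 - \left(234 - \frac{28}{-9 - -29} + \frac{i \left(-9 - -29\right) \sqrt{15}}{15}\right)} = \frac{1}{238211 - \left(234 - \frac{28}{-9 + 29} + \frac{i \left(-9 + 29\right) \sqrt{15}}{15}\right)} = \frac{1}{238211 - \left(234 - \frac{7}{5} + \frac{1}{15} i 20 \sqrt{15}\right)} = \frac{1}{238211 - \left(\frac{1163}{5} + \frac{4 i \sqrt{15}}{3}\right)} = \frac{1}{\frac{1189892}{5} - \frac{4 i \sqrt{15}}{3}}$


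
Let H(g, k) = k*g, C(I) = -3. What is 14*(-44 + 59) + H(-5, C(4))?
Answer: 225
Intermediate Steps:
H(g, k) = g*k
14*(-44 + 59) + H(-5, C(4)) = 14*(-44 + 59) - 5*(-3) = 14*15 + 15 = 210 + 15 = 225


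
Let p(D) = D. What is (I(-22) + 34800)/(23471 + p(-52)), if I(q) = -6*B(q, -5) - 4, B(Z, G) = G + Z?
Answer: 3178/2129 ≈ 1.4927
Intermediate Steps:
I(q) = 26 - 6*q (I(q) = -6*(-5 + q) - 4 = (30 - 6*q) - 4 = 26 - 6*q)
(I(-22) + 34800)/(23471 + p(-52)) = ((26 - 6*(-22)) + 34800)/(23471 - 52) = ((26 + 132) + 34800)/23419 = (158 + 34800)*(1/23419) = 34958*(1/23419) = 3178/2129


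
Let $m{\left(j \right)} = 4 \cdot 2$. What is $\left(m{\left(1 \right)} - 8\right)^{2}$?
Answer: $0$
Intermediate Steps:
$m{\left(j \right)} = 8$
$\left(m{\left(1 \right)} - 8\right)^{2} = \left(8 - 8\right)^{2} = 0^{2} = 0$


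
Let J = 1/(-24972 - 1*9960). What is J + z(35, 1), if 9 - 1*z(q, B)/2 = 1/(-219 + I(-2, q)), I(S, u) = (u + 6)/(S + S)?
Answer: 576866131/32032644 ≈ 18.009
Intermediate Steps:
I(S, u) = (6 + u)/(2*S) (I(S, u) = (6 + u)/((2*S)) = (6 + u)*(1/(2*S)) = (6 + u)/(2*S))
z(q, B) = 18 - 2/(-441/2 - q/4) (z(q, B) = 18 - 2/(-219 + (1/2)*(6 + q)/(-2)) = 18 - 2/(-219 + (1/2)*(-1/2)*(6 + q)) = 18 - 2/(-219 + (-3/2 - q/4)) = 18 - 2/(-441/2 - q/4))
J = -1/34932 (J = 1/(-24972 - 9960) = 1/(-34932) = -1/34932 ≈ -2.8627e-5)
J + z(35, 1) = -1/34932 + 2*(7942 + 9*35)/(882 + 35) = -1/34932 + 2*(7942 + 315)/917 = -1/34932 + 2*(1/917)*8257 = -1/34932 + 16514/917 = 576866131/32032644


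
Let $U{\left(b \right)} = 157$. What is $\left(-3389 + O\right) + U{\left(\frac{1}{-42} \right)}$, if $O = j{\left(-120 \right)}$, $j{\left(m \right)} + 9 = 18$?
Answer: $-3223$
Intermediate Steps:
$j{\left(m \right)} = 9$ ($j{\left(m \right)} = -9 + 18 = 9$)
$O = 9$
$\left(-3389 + O\right) + U{\left(\frac{1}{-42} \right)} = \left(-3389 + 9\right) + 157 = -3380 + 157 = -3223$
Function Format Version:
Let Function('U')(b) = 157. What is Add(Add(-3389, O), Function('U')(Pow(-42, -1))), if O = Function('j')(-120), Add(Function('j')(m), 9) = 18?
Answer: -3223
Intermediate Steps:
Function('j')(m) = 9 (Function('j')(m) = Add(-9, 18) = 9)
O = 9
Add(Add(-3389, O), Function('U')(Pow(-42, -1))) = Add(Add(-3389, 9), 157) = Add(-3380, 157) = -3223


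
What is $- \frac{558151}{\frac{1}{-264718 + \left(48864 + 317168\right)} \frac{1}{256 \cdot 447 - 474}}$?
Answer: $-6444155149758612$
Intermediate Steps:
$- \frac{558151}{\frac{1}{-264718 + \left(48864 + 317168\right)} \frac{1}{256 \cdot 447 - 474}} = - \frac{558151}{\frac{1}{-264718 + 366032} \frac{1}{114432 - 474}} = - \frac{558151}{\frac{1}{101314} \cdot \frac{1}{113958}} = - 558151 \frac{1}{\frac{1}{11545540812}} = \left(-558151\right) 11545540812 = -6444155149758612$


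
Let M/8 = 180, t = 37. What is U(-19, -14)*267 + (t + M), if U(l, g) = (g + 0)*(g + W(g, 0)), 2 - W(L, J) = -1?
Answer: 42595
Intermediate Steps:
W(L, J) = 3 (W(L, J) = 2 - 1*(-1) = 2 + 1 = 3)
M = 1440 (M = 8*180 = 1440)
U(l, g) = g*(3 + g) (U(l, g) = (g + 0)*(g + 3) = g*(3 + g))
U(-19, -14)*267 + (t + M) = -14*(3 - 14)*267 + (37 + 1440) = -14*(-11)*267 + 1477 = 154*267 + 1477 = 41118 + 1477 = 42595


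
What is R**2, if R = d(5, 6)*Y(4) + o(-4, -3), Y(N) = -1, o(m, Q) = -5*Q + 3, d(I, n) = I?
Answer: 169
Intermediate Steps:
o(m, Q) = 3 - 5*Q
R = 13 (R = 5*(-1) + (3 - 5*(-3)) = -5 + (3 + 15) = -5 + 18 = 13)
R**2 = 13**2 = 169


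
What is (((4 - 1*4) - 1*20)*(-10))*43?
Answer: 8600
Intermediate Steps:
(((4 - 1*4) - 1*20)*(-10))*43 = (((4 - 4) - 20)*(-10))*43 = ((0 - 20)*(-10))*43 = -20*(-10)*43 = 200*43 = 8600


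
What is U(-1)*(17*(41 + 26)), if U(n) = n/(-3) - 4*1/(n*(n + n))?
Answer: -5695/3 ≈ -1898.3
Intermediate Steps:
U(n) = -2/n**2 - n/3 (U(n) = n*(-1/3) - 4*1/(2*n**2) = -n/3 - 4*1/(2*n**2) = -n/3 - 2/n**2 = -2/n**2 - n/3)
U(-1)*(17*(41 + 26)) = (-2/(-1)**2 - 1/3*(-1))*(17*(41 + 26)) = (-2*1 + 1/3)*(17*67) = (-2 + 1/3)*1139 = -5/3*1139 = -5695/3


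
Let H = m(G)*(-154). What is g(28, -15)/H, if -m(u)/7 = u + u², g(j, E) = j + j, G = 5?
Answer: 2/1155 ≈ 0.0017316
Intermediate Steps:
g(j, E) = 2*j
m(u) = -7*u - 7*u² (m(u) = -7*(u + u²) = -7*u - 7*u²)
H = 32340 (H = -7*5*(1 + 5)*(-154) = -7*5*6*(-154) = -210*(-154) = 32340)
g(28, -15)/H = (2*28)/32340 = 56*(1/32340) = 2/1155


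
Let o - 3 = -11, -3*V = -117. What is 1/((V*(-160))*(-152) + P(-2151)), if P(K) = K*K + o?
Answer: 1/5575273 ≈ 1.7936e-7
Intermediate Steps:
V = 39 (V = -1/3*(-117) = 39)
o = -8 (o = 3 - 11 = -8)
P(K) = -8 + K**2 (P(K) = K*K - 8 = K**2 - 8 = -8 + K**2)
1/((V*(-160))*(-152) + P(-2151)) = 1/((39*(-160))*(-152) + (-8 + (-2151)**2)) = 1/(-6240*(-152) + (-8 + 4626801)) = 1/(948480 + 4626793) = 1/5575273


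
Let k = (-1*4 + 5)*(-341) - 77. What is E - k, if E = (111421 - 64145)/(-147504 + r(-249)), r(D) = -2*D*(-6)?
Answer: 15714595/37623 ≈ 417.69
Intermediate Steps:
r(D) = 12*D
k = -418 (k = (-4 + 5)*(-341) - 77 = 1*(-341) - 77 = -341 - 77 = -418)
E = -11819/37623 (E = (111421 - 64145)/(-147504 + 12*(-249)) = 47276/(-147504 - 2988) = 47276/(-150492) = 47276*(-1/150492) = -11819/37623 ≈ -0.31414)
E - k = -11819/37623 - 1*(-418) = -11819/37623 + 418 = 15714595/37623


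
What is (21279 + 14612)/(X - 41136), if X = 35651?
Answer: -35891/5485 ≈ -6.5435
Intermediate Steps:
(21279 + 14612)/(X - 41136) = (21279 + 14612)/(35651 - 41136) = 35891/(-5485) = 35891*(-1/5485) = -35891/5485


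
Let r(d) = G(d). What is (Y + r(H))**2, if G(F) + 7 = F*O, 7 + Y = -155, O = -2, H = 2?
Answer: 29929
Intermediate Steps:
Y = -162 (Y = -7 - 155 = -162)
G(F) = -7 - 2*F (G(F) = -7 + F*(-2) = -7 - 2*F)
r(d) = -7 - 2*d
(Y + r(H))**2 = (-162 + (-7 - 2*2))**2 = (-162 + (-7 - 4))**2 = (-162 - 11)**2 = (-173)**2 = 29929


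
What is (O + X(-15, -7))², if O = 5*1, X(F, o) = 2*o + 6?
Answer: 9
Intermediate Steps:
X(F, o) = 6 + 2*o
O = 5
(O + X(-15, -7))² = (5 + (6 + 2*(-7)))² = (5 + (6 - 14))² = (5 - 8)² = (-3)² = 9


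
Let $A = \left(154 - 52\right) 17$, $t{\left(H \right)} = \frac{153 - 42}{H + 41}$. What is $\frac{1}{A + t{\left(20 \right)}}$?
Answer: $\frac{61}{105885} \approx 0.0005761$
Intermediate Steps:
$t{\left(H \right)} = \frac{111}{41 + H}$
$A = 1734$ ($A = 102 \cdot 17 = 1734$)
$\frac{1}{A + t{\left(20 \right)}} = \frac{1}{1734 + \frac{111}{41 + 20}} = \frac{1}{1734 + \frac{111}{61}} = \frac{1}{\frac{105885}{61}} = \frac{61}{105885}$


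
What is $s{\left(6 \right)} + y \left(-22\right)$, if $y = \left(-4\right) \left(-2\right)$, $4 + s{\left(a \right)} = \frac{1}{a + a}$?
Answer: $- \frac{2159}{12} \approx -179.92$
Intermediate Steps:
$s{\left(a \right)} = -4 + \frac{1}{2 a}$ ($s{\left(a \right)} = -4 + \frac{1}{a + a} = -4 + \frac{1}{2 a}$)
$y = 8$
$s{\left(6 \right)} + y \left(-22\right) = \left(-4 + \frac{1}{2 \cdot 6}\right) + 8 \left(-22\right) = \left(-4 + \frac{1}{2} \cdot \frac{1}{6}\right) - 176 = \left(-4 + \frac{1}{12}\right) - 176 = - \frac{47}{12} - 176 = - \frac{2159}{12}$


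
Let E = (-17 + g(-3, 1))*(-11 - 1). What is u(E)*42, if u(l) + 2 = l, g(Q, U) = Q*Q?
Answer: 3948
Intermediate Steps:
g(Q, U) = Q**2
E = 96 (E = (-17 + (-3)**2)*(-11 - 1) = (-17 + 9)*(-12) = -8*(-12) = 96)
u(l) = -2 + l
u(E)*42 = (-2 + 96)*42 = 94*42 = 3948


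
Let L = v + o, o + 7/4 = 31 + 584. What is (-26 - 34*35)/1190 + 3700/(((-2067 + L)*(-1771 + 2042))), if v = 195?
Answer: -167682576/162373715 ≈ -1.0327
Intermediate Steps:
o = 2453/4 (o = -7/4 + (31 + 584) = -7/4 + 615 = 2453/4 ≈ 613.25)
L = 3233/4 (L = 195 + 2453/4 = 3233/4 ≈ 808.25)
(-26 - 34*35)/1190 + 3700/(((-2067 + L)*(-1771 + 2042))) = (-26 - 34*35)/1190 + 3700/(((-2067 + 3233/4)*(-1771 + 2042))) = (-26 - 1190)*(1/1190) + 3700/((-5035/4*271)) = -1216*1/1190 + 3700/(-1364485/4) = -608/595 + 3700*(-4/1364485) = -608/595 - 2960/272897 = -167682576/162373715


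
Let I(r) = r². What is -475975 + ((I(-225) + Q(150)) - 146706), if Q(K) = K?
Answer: -571906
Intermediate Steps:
-475975 + ((I(-225) + Q(150)) - 146706) = -475975 + (((-225)² + 150) - 146706) = -475975 + ((50625 + 150) - 146706) = -475975 + (50775 - 146706) = -475975 - 95931 = -571906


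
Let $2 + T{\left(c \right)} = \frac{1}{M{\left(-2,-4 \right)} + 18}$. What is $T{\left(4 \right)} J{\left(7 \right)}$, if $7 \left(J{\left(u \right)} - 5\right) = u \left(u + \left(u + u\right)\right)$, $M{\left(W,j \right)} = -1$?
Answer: $- \frac{858}{17} \approx -50.471$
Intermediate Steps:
$J{\left(u \right)} = 5 + \frac{3 u^{2}}{7}$ ($J{\left(u \right)} = 5 + \frac{u \left(u + \left(u + u\right)\right)}{7} = 5 + \frac{u \left(u + 2 u\right)}{7} = 5 + \frac{u 3 u}{7} = 5 + \frac{3 u^{2}}{7}$)
$T{\left(c \right)} = - \frac{33}{17}$ ($T{\left(c \right)} = -2 + \frac{1}{-1 + 18} = -2 + \frac{1}{17} = - \frac{33}{17}$)
$T{\left(4 \right)} J{\left(7 \right)} = - \frac{33 \left(5 + \frac{3 \cdot 7^{2}}{7}\right)}{17} = - \frac{33 \left(5 + \frac{3}{7} \cdot 49\right)}{17} = - \frac{33 \left(5 + 21\right)}{17} = \left(- \frac{33}{17}\right) 26 = - \frac{858}{17}$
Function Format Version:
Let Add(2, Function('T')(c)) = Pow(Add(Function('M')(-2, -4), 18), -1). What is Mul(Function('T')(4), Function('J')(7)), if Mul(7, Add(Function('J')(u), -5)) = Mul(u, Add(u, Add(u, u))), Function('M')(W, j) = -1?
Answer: Rational(-858, 17) ≈ -50.471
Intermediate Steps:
Function('J')(u) = Add(5, Mul(Rational(3, 7), Pow(u, 2))) (Function('J')(u) = Add(5, Mul(Rational(1, 7), Mul(u, Add(u, Add(u, u))))) = Add(5, Mul(Rational(1, 7), Mul(u, Add(u, Mul(2, u))))) = Add(5, Mul(Rational(1, 7), Mul(u, Mul(3, u)))) = Add(5, Mul(Rational(1, 7), Mul(3, Pow(u, 2)))) = Add(5, Mul(Rational(3, 7), Pow(u, 2))))
Function('T')(c) = Rational(-33, 17) (Function('T')(c) = Add(-2, Pow(Add(-1, 18), -1)) = Add(-2, Pow(17, -1)) = Add(-2, Rational(1, 17)) = Rational(-33, 17))
Mul(Function('T')(4), Function('J')(7)) = Mul(Rational(-33, 17), Add(5, Mul(Rational(3, 7), Pow(7, 2)))) = Mul(Rational(-33, 17), Add(5, Mul(Rational(3, 7), 49))) = Mul(Rational(-33, 17), Add(5, 21)) = Mul(Rational(-33, 17), 26) = Rational(-858, 17)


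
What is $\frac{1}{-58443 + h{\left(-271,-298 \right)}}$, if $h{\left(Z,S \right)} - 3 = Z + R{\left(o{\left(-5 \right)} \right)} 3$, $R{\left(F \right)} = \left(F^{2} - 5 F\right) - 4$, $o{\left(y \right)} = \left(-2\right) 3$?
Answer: $- \frac{1}{58525} \approx -1.7087 \cdot 10^{-5}$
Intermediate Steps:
$o{\left(y \right)} = -6$
$R{\left(F \right)} = -4 + F^{2} - 5 F$
$h{\left(Z,S \right)} = 189 + Z$ ($h{\left(Z,S \right)} = 3 + \left(Z + \left(-4 + \left(-6\right)^{2} - -30\right) 3\right) = 3 + \left(Z + \left(-4 + 36 + 30\right) 3\right) = 3 + \left(Z + 62 \cdot 3\right) = 3 + \left(Z + 186\right) = 3 + \left(186 + Z\right) = 189 + Z$)
$\frac{1}{-58443 + h{\left(-271,-298 \right)}} = \frac{1}{-58443 + \left(189 - 271\right)} = \frac{1}{-58443 - 82} = \frac{1}{-58525} = - \frac{1}{58525}$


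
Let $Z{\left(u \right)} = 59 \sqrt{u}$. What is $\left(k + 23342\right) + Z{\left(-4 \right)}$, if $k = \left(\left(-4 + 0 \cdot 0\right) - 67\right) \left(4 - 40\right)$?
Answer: $25898 + 118 i \approx 25898.0 + 118.0 i$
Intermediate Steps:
$k = 2556$ ($k = \left(\left(-4 + 0\right) - 67\right) \left(4 - 40\right) = \left(-4 - 67\right) \left(-36\right) = \left(-71\right) \left(-36\right) = 2556$)
$\left(k + 23342\right) + Z{\left(-4 \right)} = \left(2556 + 23342\right) + 59 \sqrt{-4} = 25898 + 59 \cdot 2 i = 25898 + 118 i$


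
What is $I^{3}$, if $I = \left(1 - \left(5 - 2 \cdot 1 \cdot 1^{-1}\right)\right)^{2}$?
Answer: $64$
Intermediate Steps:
$I = 4$ ($I = \left(1 - \left(5 - 2 \cdot 1 \cdot 1\right)\right)^{2} = \left(1 + \left(2 \cdot 1 - 5\right)\right)^{2} = \left(1 + \left(2 - 5\right)\right)^{2} = \left(1 - 3\right)^{2} = \left(-2\right)^{2} = 4$)
$I^{3} = 4^{3} = 64$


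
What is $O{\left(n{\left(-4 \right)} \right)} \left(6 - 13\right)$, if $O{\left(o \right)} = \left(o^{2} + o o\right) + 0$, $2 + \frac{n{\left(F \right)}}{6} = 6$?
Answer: $-8064$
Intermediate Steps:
$n{\left(F \right)} = 24$ ($n{\left(F \right)} = -12 + 6 \cdot 6 = -12 + 36 = 24$)
$O{\left(o \right)} = 2 o^{2}$ ($O{\left(o \right)} = \left(o^{2} + o^{2}\right) + 0 = 2 o^{2} + 0 = 2 o^{2}$)
$O{\left(n{\left(-4 \right)} \right)} \left(6 - 13\right) = 2 \cdot 24^{2} \left(6 - 13\right) = 2 \cdot 576 \left(-7\right) = 1152 \left(-7\right) = -8064$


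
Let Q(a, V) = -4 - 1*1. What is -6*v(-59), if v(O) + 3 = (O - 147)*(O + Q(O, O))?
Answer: -79086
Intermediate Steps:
Q(a, V) = -5 (Q(a, V) = -4 - 1 = -5)
v(O) = -3 + (-147 + O)*(-5 + O) (v(O) = -3 + (O - 147)*(O - 5) = -3 + (-147 + O)*(-5 + O))
-6*v(-59) = -6*(732 + (-59)**2 - 152*(-59)) = -6*(732 + 3481 + 8968) = -6*13181 = -79086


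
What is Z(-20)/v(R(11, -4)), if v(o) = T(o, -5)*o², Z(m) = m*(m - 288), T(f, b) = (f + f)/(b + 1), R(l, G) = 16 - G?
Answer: -77/50 ≈ -1.5400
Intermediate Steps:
T(f, b) = 2*f/(1 + b) (T(f, b) = (2*f)/(1 + b) = 2*f/(1 + b))
Z(m) = m*(-288 + m)
v(o) = -o³/2 (v(o) = (2*o/(1 - 5))*o² = (2*o/(-4))*o² = (2*o*(-¼))*o² = (-o/2)*o² = -o³/2)
Z(-20)/v(R(11, -4)) = (-20*(-288 - 20))/((-(16 - 1*(-4))³/2)) = (-20*(-308))/((-(16 + 4)³/2)) = 6160/((-½*20³)) = 6160/((-½*8000)) = 6160/(-4000) = 6160*(-1/4000) = -77/50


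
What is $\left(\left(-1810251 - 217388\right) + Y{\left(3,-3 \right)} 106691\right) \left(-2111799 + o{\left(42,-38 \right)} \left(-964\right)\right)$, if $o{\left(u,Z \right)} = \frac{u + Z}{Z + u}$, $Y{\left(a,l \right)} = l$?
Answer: $4960159048256$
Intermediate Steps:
$o{\left(u,Z \right)} = 1$ ($o{\left(u,Z \right)} = \frac{Z + u}{Z + u} = 1$)
$\left(\left(-1810251 - 217388\right) + Y{\left(3,-3 \right)} 106691\right) \left(-2111799 + o{\left(42,-38 \right)} \left(-964\right)\right) = \left(\left(-1810251 - 217388\right) - 320073\right) \left(-2111799 + 1 \left(-964\right)\right) = \left(\left(-1810251 - 217388\right) - 320073\right) \left(-2111799 - 964\right) = \left(-2027639 - 320073\right) \left(-2112763\right) = \left(-2347712\right) \left(-2112763\right) = 4960159048256$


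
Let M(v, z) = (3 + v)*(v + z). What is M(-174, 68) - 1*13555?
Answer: 4571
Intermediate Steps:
M(-174, 68) - 1*13555 = ((-174)² + 3*(-174) + 3*68 - 174*68) - 1*13555 = (30276 - 522 + 204 - 11832) - 13555 = 18126 - 13555 = 4571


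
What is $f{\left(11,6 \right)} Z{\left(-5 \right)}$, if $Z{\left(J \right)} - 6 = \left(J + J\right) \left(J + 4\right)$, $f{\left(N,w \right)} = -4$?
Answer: $-64$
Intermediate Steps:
$Z{\left(J \right)} = 6 + 2 J \left(4 + J\right)$ ($Z{\left(J \right)} = 6 + \left(J + J\right) \left(J + 4\right) = 6 + 2 J \left(4 + J\right)$)
$f{\left(11,6 \right)} Z{\left(-5 \right)} = - 4 \left(6 + 2 \left(-5\right)^{2} + 8 \left(-5\right)\right) = - 4 \left(6 + 2 \cdot 25 - 40\right) = - 4 \left(6 + 50 - 40\right) = \left(-4\right) 16 = -64$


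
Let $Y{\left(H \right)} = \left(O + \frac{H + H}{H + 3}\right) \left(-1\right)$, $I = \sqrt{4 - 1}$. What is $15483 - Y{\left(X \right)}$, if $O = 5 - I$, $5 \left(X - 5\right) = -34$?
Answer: $15485 - \sqrt{3} \approx 15483.0$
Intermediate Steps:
$I = \sqrt{3} \approx 1.732$
$X = - \frac{9}{5}$ ($X = 5 + \frac{1}{5} \left(-34\right) = 5 - \frac{34}{5} = - \frac{9}{5} \approx -1.8$)
$O = 5 - \sqrt{3} \approx 3.2679$
$Y{\left(H \right)} = -5 + \sqrt{3} - \frac{2 H}{3 + H}$ ($Y{\left(H \right)} = \left(\left(5 - \sqrt{3}\right) + \frac{H + H}{H + 3}\right) \left(-1\right) = \left(\left(5 - \sqrt{3}\right) + \frac{2 H}{3 + H}\right) \left(-1\right) = \left(5 - \sqrt{3} + \frac{2 H}{3 + H}\right) \left(-1\right) = -5 + \sqrt{3} - \frac{2 H}{3 + H}$)
$15483 - Y{\left(X \right)} = 15483 - \frac{-15 - - \frac{63}{5} + 3 \sqrt{3} - \frac{9 \sqrt{3}}{5}}{3 - \frac{9}{5}} = 15483 - \frac{-15 + \frac{63}{5} + 3 \sqrt{3} - \frac{9 \sqrt{3}}{5}}{\frac{6}{5}} = 15483 - \frac{5 \left(- \frac{12}{5} + \frac{6 \sqrt{3}}{5}\right)}{6} = 15483 - \left(-2 + \sqrt{3}\right) = 15483 + \left(2 - \sqrt{3}\right) = 15485 - \sqrt{3}$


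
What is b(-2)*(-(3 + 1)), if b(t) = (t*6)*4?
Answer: 192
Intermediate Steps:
b(t) = 24*t (b(t) = (6*t)*4 = 24*t)
b(-2)*(-(3 + 1)) = (24*(-2))*(-(3 + 1)) = -(-48)*4 = -48*(-4) = 192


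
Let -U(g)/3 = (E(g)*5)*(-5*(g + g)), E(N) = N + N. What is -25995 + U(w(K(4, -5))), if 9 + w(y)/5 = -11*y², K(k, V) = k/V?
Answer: 1903617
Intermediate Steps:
E(N) = 2*N
w(y) = -45 - 55*y² (w(y) = -45 + 5*(-11*y²) = -45 - 55*y²)
U(g) = 300*g² (U(g) = -3*(2*g)*5*(-5*(g + g)) = -3*10*g*(-10*g) = -(-300)*g² = 300*g²)
-25995 + U(w(K(4, -5))) = -25995 + 300*(-45 - 55*(4/(-5))²)² = -25995 + 300*(-45 - 55*(4*(-⅕))²)² = -25995 + 300*(-45 - 55*(-⅘)²)² = -25995 + 300*(-45 - 55*16/25)² = -25995 + 300*(-45 - 176/5)² = -25995 + 300*(-401/5)² = -25995 + 300*(160801/25) = -25995 + 1929612 = 1903617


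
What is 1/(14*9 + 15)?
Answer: 1/141 ≈ 0.0070922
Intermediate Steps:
1/(14*9 + 15) = 1/(126 + 15) = 1/141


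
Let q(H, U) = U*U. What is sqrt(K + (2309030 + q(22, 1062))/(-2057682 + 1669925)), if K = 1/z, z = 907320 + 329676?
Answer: I*sqrt(107078341390774625911)/3475752594 ≈ 2.9772*I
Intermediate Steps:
q(H, U) = U**2
z = 1236996
K = 1/1236996 ≈ 8.0841e-7
sqrt(K + (2309030 + q(22, 1062))/(-2057682 + 1669925)) = sqrt(1/1236996 + (2309030 + 1062**2)/(-2057682 + 1669925)) = sqrt(1/1236996 + (2309030 + 1127844)/(-387757)) = sqrt(1/1236996 + 3436874*(-1/387757)) = sqrt(1/1236996 - 3436874/387757) = sqrt(-4251399002747/479653857972) = I*sqrt(107078341390774625911)/3475752594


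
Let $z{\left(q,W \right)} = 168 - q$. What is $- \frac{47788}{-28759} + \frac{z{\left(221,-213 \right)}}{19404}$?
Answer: $\frac{925754125}{558039636} \approx 1.6589$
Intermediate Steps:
$- \frac{47788}{-28759} + \frac{z{\left(221,-213 \right)}}{19404} = - \frac{47788}{-28759} + \frac{168 - 221}{19404} = \left(-47788\right) \left(- \frac{1}{28759}\right) + \left(168 - 221\right) \frac{1}{19404} = \frac{47788}{28759} - \frac{53}{19404} = \frac{925754125}{558039636}$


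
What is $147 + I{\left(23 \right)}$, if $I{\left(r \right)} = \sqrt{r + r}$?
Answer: $147 + \sqrt{46} \approx 153.78$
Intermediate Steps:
$I{\left(r \right)} = \sqrt{2} \sqrt{r}$ ($I{\left(r \right)} = \sqrt{2 r} = \sqrt{2} \sqrt{r}$)
$147 + I{\left(23 \right)} = 147 + \sqrt{2} \sqrt{23} = 147 + \sqrt{46}$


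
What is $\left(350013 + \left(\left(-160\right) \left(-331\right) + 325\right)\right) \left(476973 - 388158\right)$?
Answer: $35818911870$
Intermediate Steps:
$\left(350013 + \left(\left(-160\right) \left(-331\right) + 325\right)\right) \left(476973 - 388158\right) = \left(350013 + \left(52960 + 325\right)\right) 88815 = \left(350013 + 53285\right) 88815 = 403298 \cdot 88815 = 35818911870$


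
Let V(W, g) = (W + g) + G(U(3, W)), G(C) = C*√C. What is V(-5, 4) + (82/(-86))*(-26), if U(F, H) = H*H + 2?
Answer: 1023/43 + 81*√3 ≈ 164.09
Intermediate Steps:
U(F, H) = 2 + H² (U(F, H) = H² + 2 = 2 + H²)
G(C) = C^(3/2)
V(W, g) = W + g + (2 + W²)^(3/2) (V(W, g) = (W + g) + (2 + W²)^(3/2) = W + g + (2 + W²)^(3/2))
V(-5, 4) + (82/(-86))*(-26) = (-5 + 4 + (2 + (-5)²)^(3/2)) + (82/(-86))*(-26) = (-5 + 4 + (2 + 25)^(3/2)) + (82*(-1/86))*(-26) = (-5 + 4 + 27^(3/2)) - 41/43*(-26) = (-5 + 4 + 81*√3) + 1066/43 = (-1 + 81*√3) + 1066/43 = 1023/43 + 81*√3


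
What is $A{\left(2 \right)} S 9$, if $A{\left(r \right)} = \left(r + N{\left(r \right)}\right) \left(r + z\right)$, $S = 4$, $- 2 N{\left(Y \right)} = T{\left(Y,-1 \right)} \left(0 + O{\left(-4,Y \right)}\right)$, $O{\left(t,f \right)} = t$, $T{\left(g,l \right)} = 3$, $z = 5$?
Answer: $2016$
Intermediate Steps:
$N{\left(Y \right)} = 6$ ($N{\left(Y \right)} = - \frac{3 \left(0 - 4\right)}{2} = - \frac{3 \left(-4\right)}{2} = \left(- \frac{1}{2}\right) \left(-12\right) = 6$)
$A{\left(r \right)} = \left(5 + r\right) \left(6 + r\right)$ ($A{\left(r \right)} = \left(r + 6\right) \left(r + 5\right) = \left(6 + r\right) \left(5 + r\right) = \left(5 + r\right) \left(6 + r\right)$)
$A{\left(2 \right)} S 9 = \left(30 + 2^{2} + 11 \cdot 2\right) 4 \cdot 9 = \left(30 + 4 + 22\right) 4 \cdot 9 = 56 \cdot 4 \cdot 9 = 224 \cdot 9 = 2016$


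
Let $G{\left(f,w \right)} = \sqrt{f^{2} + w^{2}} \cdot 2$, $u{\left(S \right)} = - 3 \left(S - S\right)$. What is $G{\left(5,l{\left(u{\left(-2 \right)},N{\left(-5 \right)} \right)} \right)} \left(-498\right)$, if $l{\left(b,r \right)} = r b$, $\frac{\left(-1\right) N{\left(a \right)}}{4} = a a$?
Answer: $-4980$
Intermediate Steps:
$u{\left(S \right)} = 0$ ($u{\left(S \right)} = \left(-3\right) 0 = 0$)
$N{\left(a \right)} = - 4 a^{2}$ ($N{\left(a \right)} = - 4 a a = - 4 a^{2}$)
$l{\left(b,r \right)} = b r$
$G{\left(f,w \right)} = 2 \sqrt{f^{2} + w^{2}}$
$G{\left(5,l{\left(u{\left(-2 \right)},N{\left(-5 \right)} \right)} \right)} \left(-498\right) = 2 \sqrt{5^{2} + \left(0 \left(- 4 \left(-5\right)^{2}\right)\right)^{2}} \left(-498\right) = 2 \sqrt{25 + \left(0 \left(\left(-4\right) 25\right)\right)^{2}} \left(-498\right) = 2 \sqrt{25 + \left(0 \left(-100\right)\right)^{2}} \left(-498\right) = 2 \sqrt{25 + 0^{2}} \left(-498\right) = 2 \sqrt{25 + 0} \left(-498\right) = 2 \sqrt{25} \left(-498\right) = 2 \cdot 5 \left(-498\right) = 10 \left(-498\right) = -4980$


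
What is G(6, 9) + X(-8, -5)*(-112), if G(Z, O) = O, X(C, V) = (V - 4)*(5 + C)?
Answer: -3015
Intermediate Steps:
X(C, V) = (-4 + V)*(5 + C)
G(6, 9) + X(-8, -5)*(-112) = 9 + (-20 - 4*(-8) + 5*(-5) - 8*(-5))*(-112) = 9 + (-20 + 32 - 25 + 40)*(-112) = 9 + 27*(-112) = 9 - 3024 = -3015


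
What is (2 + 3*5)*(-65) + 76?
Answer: -1029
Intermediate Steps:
(2 + 3*5)*(-65) + 76 = (2 + 15)*(-65) + 76 = 17*(-65) + 76 = -1105 + 76 = -1029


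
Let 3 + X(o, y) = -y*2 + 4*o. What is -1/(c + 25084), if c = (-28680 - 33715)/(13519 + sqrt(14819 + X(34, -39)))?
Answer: -1527738538933/38314741873094907 + 62395*sqrt(1670)/38314741873094907 ≈ -3.9873e-5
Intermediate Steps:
X(o, y) = -3 - 2*y + 4*o (X(o, y) = -3 + (-y*2 + 4*o) = -3 + (-2*y + 4*o) = -3 - 2*y + 4*o)
c = -62395/(13519 + 3*sqrt(1670)) (c = (-28680 - 33715)/(13519 + sqrt(14819 + (-3 - 2*(-39) + 4*34))) = -62395/(13519 + sqrt(14819 + (-3 + 78 + 136))) = -62395/(13519 + sqrt(14819 + 211)) = -62395/(13519 + sqrt(15030)) = -62395/(13519 + 3*sqrt(1670)) ≈ -4.5739)
-1/(c + 25084) = -1/((-843518005/182748331 + 187185*sqrt(1670)/182748331) + 25084) = -1/(4583215616799/182748331 + 187185*sqrt(1670)/182748331)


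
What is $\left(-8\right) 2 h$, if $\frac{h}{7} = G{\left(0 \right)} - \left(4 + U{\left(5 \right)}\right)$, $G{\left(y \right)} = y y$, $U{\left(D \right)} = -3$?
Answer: $112$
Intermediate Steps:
$G{\left(y \right)} = y^{2}$
$h = -7$ ($h = 7 \left(0^{2} - \left(4 - 3\right)\right) = 7 \left(0 - 1\right) = 7 \left(-1\right) = -7$)
$\left(-8\right) 2 h = \left(-8\right) 2 \left(-7\right) = \left(-16\right) \left(-7\right) = 112$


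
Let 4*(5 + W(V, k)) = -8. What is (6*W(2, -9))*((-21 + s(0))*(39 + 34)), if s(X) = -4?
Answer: 76650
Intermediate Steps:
W(V, k) = -7 (W(V, k) = -5 + (¼)*(-8) = -5 - 2 = -7)
(6*W(2, -9))*((-21 + s(0))*(39 + 34)) = (6*(-7))*((-21 - 4)*(39 + 34)) = -(-1050)*73 = -42*(-1825) = 76650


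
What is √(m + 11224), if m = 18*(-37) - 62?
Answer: 16*√41 ≈ 102.45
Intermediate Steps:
m = -728 (m = -666 - 62 = -728)
√(m + 11224) = √(-728 + 11224) = √10496 = 16*√41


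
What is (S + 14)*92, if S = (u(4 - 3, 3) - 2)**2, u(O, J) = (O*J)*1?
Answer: 1380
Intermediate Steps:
u(O, J) = J*O (u(O, J) = (J*O)*1 = J*O)
S = 1 (S = (3*(4 - 3) - 2)**2 = (3*1 - 2)**2 = (3 - 2)**2 = 1**2 = 1)
(S + 14)*92 = (1 + 14)*92 = 15*92 = 1380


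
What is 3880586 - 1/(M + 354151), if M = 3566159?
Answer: 15213100101659/3920310 ≈ 3.8806e+6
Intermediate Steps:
3880586 - 1/(M + 354151) = 3880586 - 1/(3566159 + 354151) = 3880586 - 1/3920310 = 15213100101659/3920310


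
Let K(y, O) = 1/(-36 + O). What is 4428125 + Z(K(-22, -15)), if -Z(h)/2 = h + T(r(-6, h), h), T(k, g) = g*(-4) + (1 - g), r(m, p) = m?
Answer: 225834265/51 ≈ 4.4281e+6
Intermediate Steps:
T(k, g) = 1 - 5*g (T(k, g) = -4*g + (1 - g) = 1 - 5*g)
Z(h) = -2 + 8*h (Z(h) = -2*(h + (1 - 5*h)) = -2*(1 - 4*h) = -2 + 8*h)
4428125 + Z(K(-22, -15)) = 4428125 + (-2 + 8/(-36 - 15)) = 4428125 + (-2 + 8/(-51)) = 4428125 + (-2 + 8*(-1/51)) = 4428125 + (-2 - 8/51) = 4428125 - 110/51 = 225834265/51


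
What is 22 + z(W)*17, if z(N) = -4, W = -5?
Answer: -46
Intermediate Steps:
22 + z(W)*17 = 22 - 4*17 = 22 - 68 = -46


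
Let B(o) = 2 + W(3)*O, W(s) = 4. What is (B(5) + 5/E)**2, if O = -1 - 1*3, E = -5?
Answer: 225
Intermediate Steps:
O = -4 (O = -1 - 3 = -4)
B(o) = -14 (B(o) = 2 + 4*(-4) = 2 - 16 = -14)
(B(5) + 5/E)**2 = (-14 + 5/(-5))**2 = (-14 + 5*(-1/5))**2 = (-14 - 1)**2 = (-15)**2 = 225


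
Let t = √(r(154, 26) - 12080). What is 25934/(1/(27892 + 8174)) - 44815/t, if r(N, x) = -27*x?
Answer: 935335644 + 44815*I*√12782/12782 ≈ 9.3534e+8 + 396.39*I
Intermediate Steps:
t = I*√12782 (t = √(-27*26 - 12080) = √(-702 - 12080) = √(-12782) = I*√12782 ≈ 113.06*I)
25934/(1/(27892 + 8174)) - 44815/t = 25934/(1/(27892 + 8174)) - 44815*(-I*√12782/12782) = 25934/(1/36066) - (-44815)*I*√12782/12782 = 25934/(1/36066) + 44815*I*√12782/12782 = 25934*36066 + 44815*I*√12782/12782 = 935335644 + 44815*I*√12782/12782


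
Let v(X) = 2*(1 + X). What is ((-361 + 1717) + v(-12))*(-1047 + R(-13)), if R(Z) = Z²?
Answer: -1171252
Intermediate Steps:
v(X) = 2 + 2*X
((-361 + 1717) + v(-12))*(-1047 + R(-13)) = ((-361 + 1717) + (2 + 2*(-12)))*(-1047 + (-13)²) = (1356 + (2 - 24))*(-1047 + 169) = (1356 - 22)*(-878) = 1334*(-878) = -1171252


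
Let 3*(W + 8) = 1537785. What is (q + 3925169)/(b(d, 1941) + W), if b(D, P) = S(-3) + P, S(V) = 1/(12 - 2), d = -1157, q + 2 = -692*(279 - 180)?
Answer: 38566590/5145281 ≈ 7.4955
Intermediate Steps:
q = -68510 (q = -2 - 692*(279 - 180) = -2 - 692*99 = -2 - 68508 = -68510)
W = 512587 (W = -8 + (⅓)*1537785 = -8 + 512595 = 512587)
S(V) = ⅒ (S(V) = 1/10 = ⅒)
b(D, P) = ⅒ + P
(q + 3925169)/(b(d, 1941) + W) = (-68510 + 3925169)/((⅒ + 1941) + 512587) = 3856659/(19411/10 + 512587) = 3856659/(5145281/10) = 3856659*(10/5145281) = 38566590/5145281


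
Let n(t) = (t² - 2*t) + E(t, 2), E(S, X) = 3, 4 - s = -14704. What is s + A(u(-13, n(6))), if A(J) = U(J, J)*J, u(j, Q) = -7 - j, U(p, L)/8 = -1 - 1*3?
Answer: 14516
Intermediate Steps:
U(p, L) = -32 (U(p, L) = 8*(-1 - 1*3) = 8*(-1 - 3) = 8*(-4) = -32)
s = 14708 (s = 4 - 1*(-14704) = 4 + 14704 = 14708)
n(t) = 3 + t² - 2*t (n(t) = (t² - 2*t) + 3 = 3 + t² - 2*t)
A(J) = -32*J
s + A(u(-13, n(6))) = 14708 - 32*(-7 - 1*(-13)) = 14708 - 32*(-7 + 13) = 14708 - 32*6 = 14708 - 192 = 14516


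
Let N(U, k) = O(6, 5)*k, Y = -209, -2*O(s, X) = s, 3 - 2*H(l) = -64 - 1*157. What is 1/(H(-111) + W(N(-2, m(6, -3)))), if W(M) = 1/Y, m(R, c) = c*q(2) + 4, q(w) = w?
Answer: 209/23407 ≈ 0.0089290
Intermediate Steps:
H(l) = 112 (H(l) = 3/2 - (-64 - 1*157)/2 = 3/2 - (-64 - 157)/2 = 3/2 - 1/2*(-221) = 3/2 + 221/2 = 112)
O(s, X) = -s/2
m(R, c) = 4 + 2*c (m(R, c) = c*2 + 4 = 2*c + 4 = 4 + 2*c)
N(U, k) = -3*k (N(U, k) = (-1/2*6)*k = -3*k)
W(M) = -1/209 (W(M) = 1/(-209) = -1/209)
1/(H(-111) + W(N(-2, m(6, -3)))) = 1/(112 - 1/209) = 1/(23407/209) = 209/23407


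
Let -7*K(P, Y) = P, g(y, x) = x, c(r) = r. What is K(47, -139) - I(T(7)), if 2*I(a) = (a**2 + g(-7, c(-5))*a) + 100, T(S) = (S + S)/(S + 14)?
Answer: -3482/63 ≈ -55.270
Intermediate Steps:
T(S) = 2*S/(14 + S) (T(S) = (2*S)/(14 + S) = 2*S/(14 + S))
K(P, Y) = -P/7
I(a) = 50 + a**2/2 - 5*a/2 (I(a) = ((a**2 - 5*a) + 100)/2 = (100 + a**2 - 5*a)/2 = 50 + a**2/2 - 5*a/2)
K(47, -139) - I(T(7)) = -1/7*47 - (50 + (2*7/(14 + 7))**2/2 - 5*7/(14 + 7)) = -47/7 - (50 + (2*7/21)**2/2 - 5*7/21) = -47/7 - (50 + (2*7*(1/21))**2/2 - 5*7/21) = -47/7 - (50 + (2/3)**2/2 - 5/2*2/3) = -47/7 - (50 + (1/2)*(4/9) - 5/3) = -47/7 - (50 + 2/9 - 5/3) = -47/7 - 1*437/9 = -47/7 - 437/9 = -3482/63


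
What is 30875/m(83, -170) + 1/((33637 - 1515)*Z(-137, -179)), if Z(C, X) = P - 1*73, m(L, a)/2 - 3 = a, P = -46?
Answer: -29505060896/319180253 ≈ -92.440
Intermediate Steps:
m(L, a) = 6 + 2*a
Z(C, X) = -119 (Z(C, X) = -46 - 1*73 = -46 - 73 = -119)
30875/m(83, -170) + 1/((33637 - 1515)*Z(-137, -179)) = 30875/(6 + 2*(-170)) + 1/((33637 - 1515)*(-119)) = 30875/(6 - 340) - 1/119/32122 = 30875/(-334) + (1/32122)*(-1/119) = 30875*(-1/334) - 1/3822518 = -30875/334 - 1/3822518 = -29505060896/319180253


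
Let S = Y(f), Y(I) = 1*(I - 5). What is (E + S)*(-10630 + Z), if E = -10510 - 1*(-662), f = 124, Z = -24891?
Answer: 345583809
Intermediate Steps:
Y(I) = -5 + I (Y(I) = 1*(-5 + I) = -5 + I)
S = 119 (S = -5 + 124 = 119)
E = -9848 (E = -10510 + 662 = -9848)
(E + S)*(-10630 + Z) = (-9848 + 119)*(-10630 - 24891) = -9729*(-35521) = 345583809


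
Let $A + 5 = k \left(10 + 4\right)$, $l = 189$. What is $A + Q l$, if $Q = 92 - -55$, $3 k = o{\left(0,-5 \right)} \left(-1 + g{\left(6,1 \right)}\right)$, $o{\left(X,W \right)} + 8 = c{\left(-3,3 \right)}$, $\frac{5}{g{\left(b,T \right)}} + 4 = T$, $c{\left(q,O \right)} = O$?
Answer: $\frac{250562}{9} \approx 27840.0$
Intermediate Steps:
$g{\left(b,T \right)} = \frac{5}{-4 + T}$
$o{\left(X,W \right)} = -5$ ($o{\left(X,W \right)} = -8 + 3 = -5$)
$k = \frac{40}{9}$ ($k = \frac{\left(-5\right) \left(-1 + \frac{5}{-4 + 1}\right)}{3} = \frac{\left(-5\right) \left(-1 + \frac{5}{-3}\right)}{3} = \frac{\left(-5\right) \left(-1 + 5 \left(- \frac{1}{3}\right)\right)}{3} = \frac{\left(-5\right) \left(-1 - \frac{5}{3}\right)}{3} = \frac{\left(-5\right) \left(- \frac{8}{3}\right)}{3} = \frac{1}{3} \cdot \frac{40}{3} = \frac{40}{9} \approx 4.4444$)
$Q = 147$ ($Q = 92 + 55 = 147$)
$A = \frac{515}{9}$ ($A = -5 + \frac{40 \left(10 + 4\right)}{9} = -5 + \frac{40}{9} \cdot 14 = -5 + \frac{560}{9} = \frac{515}{9} \approx 57.222$)
$A + Q l = \frac{515}{9} + 147 \cdot 189 = \frac{515}{9} + 27783 = \frac{250562}{9}$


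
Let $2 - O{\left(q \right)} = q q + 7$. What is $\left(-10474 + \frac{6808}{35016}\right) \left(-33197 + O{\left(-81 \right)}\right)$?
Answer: $\frac{1822888888261}{4377} \approx 4.1647 \cdot 10^{8}$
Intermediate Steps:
$O{\left(q \right)} = -5 - q^{2}$ ($O{\left(q \right)} = 2 - \left(q q + 7\right) = 2 - \left(q^{2} + 7\right) = 2 - \left(7 + q^{2}\right) = -5 - q^{2}$)
$\left(-10474 + \frac{6808}{35016}\right) \left(-33197 + O{\left(-81 \right)}\right) = \left(-10474 + \frac{6808}{35016}\right) \left(-33197 - 6566\right) = \left(-10474 + 6808 \cdot \frac{1}{35016}\right) \left(-33197 - 6566\right) = \left(-10474 + \frac{851}{4377}\right) \left(-33197 - 6566\right) = - \frac{45843847 \left(-33197 - 6566\right)}{4377} = \left(- \frac{45843847}{4377}\right) \left(-39763\right) = \frac{1822888888261}{4377}$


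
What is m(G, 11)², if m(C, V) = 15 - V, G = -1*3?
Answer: 16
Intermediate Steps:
G = -3
m(G, 11)² = (15 - 1*11)² = (15 - 11)² = 4² = 16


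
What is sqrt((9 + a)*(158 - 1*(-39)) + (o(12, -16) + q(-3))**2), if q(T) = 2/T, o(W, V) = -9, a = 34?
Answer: 2*sqrt(19270)/3 ≈ 92.544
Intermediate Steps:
sqrt((9 + a)*(158 - 1*(-39)) + (o(12, -16) + q(-3))**2) = sqrt((9 + 34)*(158 - 1*(-39)) + (-9 + 2/(-3))**2) = sqrt(43*(158 + 39) + (-9 + 2*(-1/3))**2) = sqrt(43*197 + (-9 - 2/3)**2) = sqrt(8471 + (-29/3)**2) = sqrt(8471 + 841/9) = sqrt(77080/9) = 2*sqrt(19270)/3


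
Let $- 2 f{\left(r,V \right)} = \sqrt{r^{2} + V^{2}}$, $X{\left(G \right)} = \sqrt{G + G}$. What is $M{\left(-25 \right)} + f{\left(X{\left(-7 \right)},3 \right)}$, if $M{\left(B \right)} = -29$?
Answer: $-29 - \frac{i \sqrt{5}}{2} \approx -29.0 - 1.118 i$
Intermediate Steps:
$X{\left(G \right)} = \sqrt{2} \sqrt{G}$ ($X{\left(G \right)} = \sqrt{2 G} = \sqrt{2} \sqrt{G}$)
$f{\left(r,V \right)} = - \frac{\sqrt{V^{2} + r^{2}}}{2}$ ($f{\left(r,V \right)} = - \frac{\sqrt{r^{2} + V^{2}}}{2} = - \frac{\sqrt{V^{2} + r^{2}}}{2}$)
$M{\left(-25 \right)} + f{\left(X{\left(-7 \right)},3 \right)} = -29 - \frac{\sqrt{3^{2} + \left(\sqrt{2} \sqrt{-7}\right)^{2}}}{2} = -29 - \frac{\sqrt{9 + \left(\sqrt{2} i \sqrt{7}\right)^{2}}}{2} = -29 - \frac{\sqrt{9 + \left(i \sqrt{14}\right)^{2}}}{2} = -29 - \frac{\sqrt{9 - 14}}{2} = -29 - \frac{\sqrt{-5}}{2} = -29 - \frac{i \sqrt{5}}{2}$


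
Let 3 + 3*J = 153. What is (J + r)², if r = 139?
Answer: 35721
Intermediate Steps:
J = 50 (J = -1 + (⅓)*153 = -1 + 51 = 50)
(J + r)² = (50 + 139)² = 189² = 35721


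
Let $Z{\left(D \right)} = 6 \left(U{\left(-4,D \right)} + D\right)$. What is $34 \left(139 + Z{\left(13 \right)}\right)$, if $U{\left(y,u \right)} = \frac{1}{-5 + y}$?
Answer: $\frac{22066}{3} \approx 7355.3$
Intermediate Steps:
$Z{\left(D \right)} = - \frac{2}{3} + 6 D$ ($Z{\left(D \right)} = 6 \left(\frac{1}{-5 - 4} + D\right) = 6 \left(\frac{1}{-9} + D\right) = 6 \left(- \frac{1}{9} + D\right) = - \frac{2}{3} + 6 D$)
$34 \left(139 + Z{\left(13 \right)}\right) = 34 \left(139 + \left(- \frac{2}{3} + 6 \cdot 13\right)\right) = 34 \left(139 + \left(- \frac{2}{3} + 78\right)\right) = 34 \left(139 + \frac{232}{3}\right) = 34 \cdot \frac{649}{3} = \frac{22066}{3}$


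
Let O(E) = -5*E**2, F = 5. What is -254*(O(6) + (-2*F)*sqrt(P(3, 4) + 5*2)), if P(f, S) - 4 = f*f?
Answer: 45720 + 2540*sqrt(23) ≈ 57901.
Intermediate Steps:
P(f, S) = 4 + f**2 (P(f, S) = 4 + f*f = 4 + f**2)
-254*(O(6) + (-2*F)*sqrt(P(3, 4) + 5*2)) = -254*(-5*6**2 + (-2*5)*sqrt((4 + 3**2) + 5*2)) = -254*(-5*36 - 10*sqrt((4 + 9) + 10)) = -254*(-180 - 10*sqrt(13 + 10)) = -254*(-180 - 10*sqrt(23)) = 45720 + 2540*sqrt(23)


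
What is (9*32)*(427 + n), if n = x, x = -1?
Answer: 122688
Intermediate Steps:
n = -1
(9*32)*(427 + n) = (9*32)*(427 - 1) = 288*426 = 122688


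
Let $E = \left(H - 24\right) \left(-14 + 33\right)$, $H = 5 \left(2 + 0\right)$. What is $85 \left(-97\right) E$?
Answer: $2193170$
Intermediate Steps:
$H = 10$ ($H = 5 \cdot 2 = 10$)
$E = -266$ ($E = \left(10 - 24\right) \left(-14 + 33\right) = \left(-14\right) 19 = -266$)
$85 \left(-97\right) E = 85 \left(-97\right) \left(-266\right) = \left(-8245\right) \left(-266\right) = 2193170$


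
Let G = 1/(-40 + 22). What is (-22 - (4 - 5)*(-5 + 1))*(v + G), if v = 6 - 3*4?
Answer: 1417/9 ≈ 157.44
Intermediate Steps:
v = -6 (v = 6 - 12 = -6)
G = -1/18 (G = 1/(-18) = -1/18 ≈ -0.055556)
(-22 - (4 - 5)*(-5 + 1))*(v + G) = (-22 - (4 - 5)*(-5 + 1))*(-6 - 1/18) = (-22 - (-1)*(-4))*(-109/18) = (-22 - 1*4)*(-109/18) = (-22 - 4)*(-109/18) = -26*(-109/18) = 1417/9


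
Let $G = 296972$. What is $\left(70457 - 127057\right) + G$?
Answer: $240372$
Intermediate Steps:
$\left(70457 - 127057\right) + G = \left(70457 - 127057\right) + 296972 = -56600 + 296972 = 240372$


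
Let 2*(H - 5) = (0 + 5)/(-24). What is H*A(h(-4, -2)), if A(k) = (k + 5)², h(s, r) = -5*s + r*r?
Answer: 197635/48 ≈ 4117.4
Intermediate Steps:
h(s, r) = r² - 5*s (h(s, r) = -5*s + r² = r² - 5*s)
H = 235/48 (H = 5 + ((0 + 5)/(-24))/2 = 5 + (5*(-1/24))/2 = 5 + (½)*(-5/24) = 5 - 5/48 = 235/48 ≈ 4.8958)
A(k) = (5 + k)²
H*A(h(-4, -2)) = 235*(5 + ((-2)² - 5*(-4)))²/48 = 235*(5 + (4 + 20))²/48 = 235*(5 + 24)²/48 = (235/48)*29² = (235/48)*841 = 197635/48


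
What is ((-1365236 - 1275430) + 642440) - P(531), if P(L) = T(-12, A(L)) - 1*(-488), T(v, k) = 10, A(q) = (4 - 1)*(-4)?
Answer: -1998724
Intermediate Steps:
A(q) = -12 (A(q) = 3*(-4) = -12)
P(L) = 498 (P(L) = 10 - 1*(-488) = 10 + 488 = 498)
((-1365236 - 1275430) + 642440) - P(531) = ((-1365236 - 1275430) + 642440) - 1*498 = (-2640666 + 642440) - 498 = -1998226 - 498 = -1998724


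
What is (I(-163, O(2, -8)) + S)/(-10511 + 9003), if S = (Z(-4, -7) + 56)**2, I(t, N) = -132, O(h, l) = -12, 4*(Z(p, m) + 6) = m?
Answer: -35137/24128 ≈ -1.4563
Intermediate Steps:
Z(p, m) = -6 + m/4
S = 37249/16 (S = ((-6 + (1/4)*(-7)) + 56)**2 = ((-6 - 7/4) + 56)**2 = (-31/4 + 56)**2 = (193/4)**2 = 37249/16 ≈ 2328.1)
(I(-163, O(2, -8)) + S)/(-10511 + 9003) = (-132 + 37249/16)/(-10511 + 9003) = (35137/16)/(-1508) = (35137/16)*(-1/1508) = -35137/24128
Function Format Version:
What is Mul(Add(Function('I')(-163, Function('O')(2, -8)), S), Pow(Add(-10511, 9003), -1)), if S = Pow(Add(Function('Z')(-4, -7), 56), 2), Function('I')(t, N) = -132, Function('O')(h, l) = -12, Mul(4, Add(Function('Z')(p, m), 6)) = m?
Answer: Rational(-35137, 24128) ≈ -1.4563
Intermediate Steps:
Function('Z')(p, m) = Add(-6, Mul(Rational(1, 4), m))
S = Rational(37249, 16) (S = Pow(Add(Add(-6, Mul(Rational(1, 4), -7)), 56), 2) = Pow(Add(Add(-6, Rational(-7, 4)), 56), 2) = Pow(Add(Rational(-31, 4), 56), 2) = Pow(Rational(193, 4), 2) = Rational(37249, 16) ≈ 2328.1)
Mul(Add(Function('I')(-163, Function('O')(2, -8)), S), Pow(Add(-10511, 9003), -1)) = Mul(Add(-132, Rational(37249, 16)), Pow(Add(-10511, 9003), -1)) = Mul(Rational(35137, 16), Pow(-1508, -1)) = Mul(Rational(35137, 16), Rational(-1, 1508)) = Rational(-35137, 24128)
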